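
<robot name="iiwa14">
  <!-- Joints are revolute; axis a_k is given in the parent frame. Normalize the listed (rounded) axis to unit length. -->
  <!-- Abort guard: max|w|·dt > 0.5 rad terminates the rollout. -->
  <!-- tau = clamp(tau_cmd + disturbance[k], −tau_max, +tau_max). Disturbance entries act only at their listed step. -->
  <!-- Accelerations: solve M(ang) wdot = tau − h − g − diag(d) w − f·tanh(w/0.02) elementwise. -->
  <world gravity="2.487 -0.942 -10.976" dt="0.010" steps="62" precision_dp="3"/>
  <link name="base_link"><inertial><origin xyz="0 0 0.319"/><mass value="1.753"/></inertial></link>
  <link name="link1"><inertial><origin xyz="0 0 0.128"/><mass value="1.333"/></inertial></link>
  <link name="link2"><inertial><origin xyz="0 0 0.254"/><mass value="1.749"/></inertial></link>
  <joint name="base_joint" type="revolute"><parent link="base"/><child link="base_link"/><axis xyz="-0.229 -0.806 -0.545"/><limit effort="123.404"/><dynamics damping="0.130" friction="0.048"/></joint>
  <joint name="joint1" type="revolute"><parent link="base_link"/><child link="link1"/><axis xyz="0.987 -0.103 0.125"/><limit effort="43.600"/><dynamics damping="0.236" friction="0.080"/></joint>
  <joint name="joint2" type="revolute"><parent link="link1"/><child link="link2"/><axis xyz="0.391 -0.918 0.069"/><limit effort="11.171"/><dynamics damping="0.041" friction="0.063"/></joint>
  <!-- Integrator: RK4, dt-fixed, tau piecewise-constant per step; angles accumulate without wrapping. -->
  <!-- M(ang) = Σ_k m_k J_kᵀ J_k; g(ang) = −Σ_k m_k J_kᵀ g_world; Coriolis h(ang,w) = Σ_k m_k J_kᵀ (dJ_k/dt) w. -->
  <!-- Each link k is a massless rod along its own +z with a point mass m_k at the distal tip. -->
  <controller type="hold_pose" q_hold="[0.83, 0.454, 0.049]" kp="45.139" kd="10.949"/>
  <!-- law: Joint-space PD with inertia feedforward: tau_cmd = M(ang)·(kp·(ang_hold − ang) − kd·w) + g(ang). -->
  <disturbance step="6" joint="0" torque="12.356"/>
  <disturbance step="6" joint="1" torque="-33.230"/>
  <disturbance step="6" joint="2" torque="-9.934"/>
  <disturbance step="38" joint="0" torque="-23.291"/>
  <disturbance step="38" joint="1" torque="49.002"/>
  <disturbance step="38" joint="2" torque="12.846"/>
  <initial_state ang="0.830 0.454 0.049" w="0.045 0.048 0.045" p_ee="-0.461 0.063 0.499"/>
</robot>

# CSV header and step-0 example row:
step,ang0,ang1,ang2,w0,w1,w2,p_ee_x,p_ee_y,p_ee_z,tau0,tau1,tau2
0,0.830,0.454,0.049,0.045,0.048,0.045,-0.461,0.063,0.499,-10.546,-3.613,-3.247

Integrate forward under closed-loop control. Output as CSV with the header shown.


step,ang0,ang1,ang2,w0,w1,w2,p_ee_x,p_ee_y,p_ee_z,tau0,tau1,tau2
1,0.830,0.454,0.049,0.041,0.041,0.035,-0.461,0.063,0.498,-10.508,-3.597,-3.229
2,0.831,0.455,0.050,0.036,0.035,0.026,-0.461,0.063,0.498,-10.472,-3.582,-3.213
3,0.831,0.455,0.050,0.032,0.029,0.020,-0.462,0.063,0.498,-10.437,-3.568,-3.198
4,0.831,0.455,0.050,0.028,0.023,0.016,-0.462,0.063,0.498,-10.403,-3.556,-3.184
5,0.832,0.456,0.050,0.024,0.017,0.013,-0.462,0.063,0.497,-10.371,-3.544,-3.171
6,0.832,0.456,0.050,0.020,0.013,0.010,-0.462,0.063,0.497,2.015,-36.765,-11.171
7,0.831,0.449,0.054,-0.131,-1.434,0.629,-0.462,0.065,0.498,-11.706,0.202,-2.245
8,0.830,0.435,0.059,-0.095,-1.227,0.474,-0.461,0.069,0.499,-11.597,-0.014,-2.285
9,0.829,0.424,0.063,-0.064,-1.043,0.340,-0.461,0.073,0.500,-11.493,-0.220,-2.322
10,0.829,0.414,0.066,-0.038,-0.877,0.227,-0.460,0.076,0.501,-11.393,-0.417,-2.358
11,0.829,0.406,0.068,-0.017,-0.729,0.131,-0.460,0.078,0.502,-11.297,-0.606,-2.391
12,0.829,0.400,0.069,-0.000,-0.598,0.053,-0.459,0.081,0.502,-11.204,-0.786,-2.422
13,0.829,0.394,0.069,0.011,-0.485,-0.002,-0.459,0.083,0.503,-11.111,-0.958,-2.454
14,0.829,0.390,0.069,0.013,-0.395,-0.021,-0.459,0.084,0.503,-11.022,-1.122,-2.492
15,0.829,0.386,0.069,0.013,-0.317,-0.028,-0.458,0.085,0.504,-10.938,-1.279,-2.532
16,0.829,0.384,0.068,0.011,-0.248,-0.031,-0.458,0.086,0.504,-10.858,-1.427,-2.570
17,0.829,0.381,0.068,0.010,-0.187,-0.031,-0.458,0.087,0.504,-10.783,-1.569,-2.608
18,0.829,0.380,0.068,0.008,-0.132,-0.030,-0.458,0.088,0.505,-10.713,-1.704,-2.643
19,0.829,0.379,0.067,0.006,-0.083,-0.028,-0.458,0.088,0.505,-10.647,-1.832,-2.677
20,0.829,0.378,0.067,0.004,-0.039,-0.025,-0.457,0.089,0.505,-10.586,-1.953,-2.709
21,0.829,0.378,0.067,0.001,-0.003,-0.020,-0.457,0.089,0.505,-10.529,-2.065,-2.740
22,0.829,0.378,0.067,-0.003,0.023,-0.008,-0.457,0.089,0.505,-10.476,-2.161,-2.768
23,0.829,0.378,0.067,-0.006,0.047,-0.001,-0.457,0.088,0.505,-10.428,-2.248,-2.791
24,0.829,0.379,0.067,-0.008,0.068,0.002,-0.457,0.088,0.505,-10.384,-2.328,-2.812
25,0.829,0.380,0.067,-0.009,0.088,0.003,-0.457,0.088,0.505,-10.342,-2.405,-2.831
26,0.829,0.381,0.067,-0.010,0.105,0.003,-0.458,0.088,0.505,-10.304,-2.476,-2.850
27,0.829,0.382,0.067,-0.010,0.119,0.003,-0.458,0.087,0.505,-10.269,-2.544,-2.867
28,0.829,0.383,0.067,-0.011,0.131,0.004,-0.458,0.087,0.504,-10.236,-2.607,-2.883
29,0.829,0.384,0.067,-0.012,0.142,0.004,-0.458,0.086,0.504,-10.206,-2.667,-2.898
30,0.829,0.386,0.067,-0.012,0.150,0.004,-0.458,0.086,0.504,-10.178,-2.722,-2.912
31,0.828,0.387,0.067,-0.012,0.157,0.004,-0.458,0.085,0.504,-10.152,-2.775,-2.925
32,0.828,0.389,0.067,-0.012,0.163,0.004,-0.458,0.084,0.504,-10.128,-2.823,-2.938
33,0.828,0.391,0.067,-0.013,0.167,0.005,-0.458,0.084,0.504,-10.107,-2.869,-2.949
34,0.828,0.392,0.067,-0.013,0.169,0.005,-0.458,0.083,0.504,-10.087,-2.912,-2.960
35,0.828,0.394,0.067,-0.013,0.171,0.005,-0.458,0.082,0.503,-10.068,-2.951,-2.970
36,0.828,0.396,0.067,-0.012,0.172,0.005,-0.459,0.082,0.503,-10.052,-2.988,-2.980
37,0.828,0.397,0.067,-0.012,0.172,0.005,-0.459,0.081,0.503,-10.036,-3.022,-2.989
38,0.828,0.399,0.067,-0.012,0.171,0.005,-0.459,0.081,0.503,-33.313,43.600,9.849
39,0.827,0.409,0.068,-0.106,1.785,0.146,-0.460,0.077,0.502,-7.397,-8.339,-4.454
40,0.826,0.426,0.069,-0.102,1.581,0.158,-0.461,0.071,0.500,-7.549,-8.075,-4.391
41,0.825,0.441,0.071,-0.096,1.395,0.161,-0.462,0.065,0.498,-7.694,-7.819,-4.328
42,0.824,0.454,0.073,-0.089,1.226,0.158,-0.463,0.060,0.496,-7.833,-7.572,-4.264
43,0.823,0.465,0.074,-0.082,1.073,0.149,-0.463,0.056,0.495,-7.965,-7.333,-4.202
44,0.822,0.475,0.076,-0.074,0.935,0.136,-0.464,0.052,0.493,-8.092,-7.103,-4.140
45,0.822,0.484,0.077,-0.065,0.809,0.120,-0.464,0.048,0.492,-8.214,-6.882,-4.080
46,0.821,0.492,0.078,-0.056,0.696,0.101,-0.465,0.046,0.491,-8.330,-6.670,-4.020
47,0.821,0.498,0.079,-0.047,0.594,0.081,-0.465,0.043,0.490,-8.441,-6.466,-3.962
48,0.820,0.503,0.080,-0.038,0.501,0.060,-0.465,0.041,0.490,-8.547,-6.272,-3.906
49,0.820,0.508,0.080,-0.029,0.418,0.039,-0.465,0.039,0.489,-8.649,-6.086,-3.851
50,0.820,0.512,0.080,-0.022,0.342,0.020,-0.466,0.038,0.488,-8.745,-5.909,-3.799
51,0.819,0.515,0.081,-0.016,0.272,0.008,-0.466,0.037,0.488,-8.836,-5.741,-3.751
52,0.819,0.517,0.081,-0.012,0.206,0.003,-0.466,0.036,0.488,-8.922,-5.581,-3.706
53,0.819,0.519,0.081,-0.009,0.146,0.001,-0.466,0.035,0.487,-9.003,-5.429,-3.665
54,0.819,0.520,0.081,-0.006,0.091,-0.000,-0.466,0.035,0.487,-9.079,-5.285,-3.626
55,0.819,0.521,0.081,-0.004,0.043,-0.002,-0.466,0.035,0.487,-9.151,-5.148,-3.589
56,0.819,0.521,0.081,-0.001,0.002,-0.005,-0.466,0.034,0.487,-9.218,-5.022,-3.555
57,0.819,0.521,0.081,0.003,-0.029,-0.015,-0.466,0.035,0.487,-9.280,-4.914,-3.524
58,0.819,0.521,0.080,0.006,-0.055,-0.022,-0.466,0.035,0.487,-9.338,-4.816,-3.497
59,0.819,0.520,0.080,0.009,-0.078,-0.026,-0.466,0.035,0.487,-9.391,-4.723,-3.472
60,0.819,0.519,0.080,0.011,-0.099,-0.029,-0.466,0.035,0.488,-9.441,-4.637,-3.448
61,0.819,0.518,0.080,0.013,-0.117,-0.032,-0.466,0.036,0.488,-9.488,-4.555,-3.426
62,0.819,0.517,0.079,0.014,-0.133,-0.034,-0.466,0.036,0.488,,,


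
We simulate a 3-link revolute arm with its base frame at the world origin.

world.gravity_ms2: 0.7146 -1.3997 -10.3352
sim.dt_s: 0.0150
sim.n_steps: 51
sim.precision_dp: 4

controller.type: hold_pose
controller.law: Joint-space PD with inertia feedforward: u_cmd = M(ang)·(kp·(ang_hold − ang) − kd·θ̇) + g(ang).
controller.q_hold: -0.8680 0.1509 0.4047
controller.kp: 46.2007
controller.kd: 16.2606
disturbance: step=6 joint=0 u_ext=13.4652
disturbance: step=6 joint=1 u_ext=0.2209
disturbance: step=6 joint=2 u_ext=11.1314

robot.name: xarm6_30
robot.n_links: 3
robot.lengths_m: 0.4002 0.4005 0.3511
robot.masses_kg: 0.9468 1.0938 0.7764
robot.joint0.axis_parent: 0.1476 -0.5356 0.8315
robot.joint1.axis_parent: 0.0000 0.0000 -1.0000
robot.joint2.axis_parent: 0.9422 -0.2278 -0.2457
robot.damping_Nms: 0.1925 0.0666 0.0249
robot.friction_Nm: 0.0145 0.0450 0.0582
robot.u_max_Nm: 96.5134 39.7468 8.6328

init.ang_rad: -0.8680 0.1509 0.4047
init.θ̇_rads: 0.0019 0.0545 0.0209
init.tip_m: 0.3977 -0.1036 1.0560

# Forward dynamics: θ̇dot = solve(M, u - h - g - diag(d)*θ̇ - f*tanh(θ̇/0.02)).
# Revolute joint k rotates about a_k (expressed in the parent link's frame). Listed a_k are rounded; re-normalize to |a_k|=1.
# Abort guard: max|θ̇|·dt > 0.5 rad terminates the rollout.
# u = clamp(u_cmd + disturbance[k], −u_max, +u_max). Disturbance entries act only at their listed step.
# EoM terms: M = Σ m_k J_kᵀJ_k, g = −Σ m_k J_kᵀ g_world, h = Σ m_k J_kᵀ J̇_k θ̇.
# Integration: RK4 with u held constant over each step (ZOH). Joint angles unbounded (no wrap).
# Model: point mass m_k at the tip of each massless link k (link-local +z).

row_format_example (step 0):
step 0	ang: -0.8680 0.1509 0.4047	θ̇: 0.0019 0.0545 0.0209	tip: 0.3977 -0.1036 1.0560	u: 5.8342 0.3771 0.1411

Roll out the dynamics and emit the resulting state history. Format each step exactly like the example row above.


step 1	ang: -0.8679 0.1512 0.4049	θ̇: 0.0062 0.0048 0.0059	tip: 0.3976 -0.1036 1.0560	u: 5.8523 0.3858 0.1553
step 2	ang: -0.8678 0.1511 0.4049	θ̇: 0.0048 0.0042 0.0027	tip: 0.3975 -0.1036 1.0560	u: 5.8670 0.3868 0.1616
step 3	ang: -0.8678 0.1511 0.4049	θ̇: 0.0034 0.0047 0.0015	tip: 0.3975 -0.1035 1.0560	u: 5.8786 0.3876 0.1653
step 4	ang: -0.8677 0.1511 0.4049	θ̇: 0.0022 0.0047 0.0010	tip: 0.3975 -0.1035 1.0560	u: 5.8876 0.3883 0.1677
step 5	ang: -0.8677 0.1511 0.4049	θ̇: 0.0012 0.0047 0.0008	tip: 0.3975 -0.1035 1.0560	u: 5.8945 0.3888 0.1693
step 6	ang: -0.8676 0.1510 0.4049	θ̇: 0.0005 0.0047 0.0007	tip: 0.3975 -0.1035 1.0560	u: 19.3652 0.6102 8.6328
step 7	ang: -0.8664 0.1486 0.4140	θ̇: 0.1683 -0.3126 1.2059	tip: 0.3940 -0.1046 1.0563	u: 2.5318 0.3304 -1.9468
step 8	ang: -0.8642 0.1451 0.4298	θ̇: 0.1233 -0.1563 0.8969	tip: 0.3880 -0.1062 1.0568	u: 3.1954 0.3417 -1.5374
step 9	ang: -0.8626 0.1436 0.4414	θ̇: 0.0882 -0.0577 0.6520	tip: 0.3836 -0.1074 1.0571	u: 3.7290 0.3534 -1.2068
step 10	ang: -0.8615 0.1432 0.4497	θ̇: 0.0626 -0.0080 0.4571	tip: 0.3804 -0.1081 1.0572	u: 4.1580 0.3671 -0.9396
step 11	ang: -0.8607 0.1432 0.4554	θ̇: 0.0457 -0.0048 0.3010	tip: 0.3781 -0.1085 1.0574	u: 4.5028 0.3850 -0.7239
step 12	ang: -0.8601 0.1432 0.4590	θ̇: 0.0324 -0.0035 0.1792	tip: 0.3767 -0.1088 1.0575	u: 4.7800 0.3992 -0.5496
step 13	ang: -0.8597 0.1432 0.4610	θ̇: 0.0220 -0.0026 0.0847	tip: 0.3758 -0.1089 1.0575	u: 5.0027 0.4099 -0.4086
step 14	ang: -0.8594 0.1432 0.4617	θ̇: 0.0136 -0.0014 0.0130	tip: 0.3755 -0.1089 1.0576	u: 5.1812 0.4178 -0.2956
step 15	ang: -0.8593 0.1432 0.4616	θ̇: 0.0032 0.0035 -0.0253	tip: 0.3754 -0.1089 1.0576	u: 5.3237 0.4244 -0.2218
step 16	ang: -0.8593 0.1432 0.4610	θ̇: -0.0059 0.0040 -0.0466	tip: 0.3756 -0.1089 1.0576	u: 5.4363 0.4306 -0.1712
step 17	ang: -0.8595 0.1433 0.4602	θ̇: -0.0126 0.0041 -0.0619	tip: 0.3760 -0.1088 1.0576	u: 5.5253 0.4352 -0.1308
step 18	ang: -0.8597 0.1434 0.4592	θ̇: -0.0175 0.0042 -0.0730	tip: 0.3764 -0.1087 1.0576	u: 5.5960 0.4385 -0.0980
step 19	ang: -0.8600 0.1434 0.4581	θ̇: -0.0210 0.0043 -0.0808	tip: 0.3769 -0.1086 1.0575	u: 5.6524 0.4406 -0.0712
step 20	ang: -0.8603 0.1435 0.4568	θ̇: -0.0233 0.0045 -0.0859	tip: 0.3775 -0.1086 1.0575	u: 5.6974 0.4420 -0.0492
step 21	ang: -0.8607 0.1435 0.4555	θ̇: -0.0248 0.0046 -0.0890	tip: 0.3781 -0.1085 1.0574	u: 5.7335 0.4427 -0.0312
step 22	ang: -0.8610 0.1436 0.4542	θ̇: -0.0257 0.0047 -0.0904	tip: 0.3787 -0.1084 1.0573	u: 5.7626 0.4430 -0.0163
step 23	ang: -0.8614 0.1436 0.4528	θ̇: -0.0262 0.0048 -0.0905	tip: 0.3793 -0.1083 1.0573	u: 5.7859 0.4429 -0.0040
step 24	ang: -0.8618 0.1437 0.4514	θ̇: -0.0262 0.0049 -0.0897	tip: 0.3799 -0.1082 1.0572	u: 5.8047 0.4425 0.0062
step 25	ang: -0.8622 0.1438 0.4501	θ̇: -0.0260 0.0049 -0.0881	tip: 0.3805 -0.1081 1.0571	u: 5.8198 0.4419 0.0148
step 26	ang: -0.8626 0.1438 0.4488	θ̇: -0.0255 0.0050 -0.0860	tip: 0.3811 -0.1081 1.0571	u: 5.8321 0.4412 0.0220
step 27	ang: -0.8630 0.1439 0.4475	θ̇: -0.0250 0.0051 -0.0835	tip: 0.3817 -0.1080 1.0570	u: 5.8421 0.4404 0.0280
step 28	ang: -0.8633 0.1439 0.4463	θ̇: -0.0243 0.0052 -0.0807	tip: 0.3823 -0.1079 1.0569	u: 5.8502 0.4395 0.0332
step 29	ang: -0.8637 0.1440 0.4451	θ̇: -0.0235 0.0053 -0.0777	tip: 0.3829 -0.1079 1.0569	u: 5.8568 0.4386 0.0376
step 30	ang: -0.8640 0.1440 0.4440	θ̇: -0.0227 0.0054 -0.0746	tip: 0.3834 -0.1078 1.0568	u: 5.8622 0.4377 0.0413
step 31	ang: -0.8644 0.1441 0.4429	θ̇: -0.0219 0.0055 -0.0715	tip: 0.3839 -0.1077 1.0567	u: 5.8667 0.4367 0.0446
step 32	ang: -0.8647 0.1441 0.4418	θ̇: -0.0210 0.0056 -0.0683	tip: 0.3844 -0.1077 1.0567	u: 5.8704 0.4358 0.0475
step 33	ang: -0.8650 0.1442 0.4408	θ̇: -0.0202 0.0057 -0.0652	tip: 0.3849 -0.1076 1.0566	u: 5.8735 0.4348 0.0500
step 34	ang: -0.8653 0.1442 0.4399	θ̇: -0.0194 0.0058 -0.0621	tip: 0.3853 -0.1076 1.0566	u: 5.8762 0.4339 0.0523
step 35	ang: -0.8656 0.1443 0.4389	θ̇: -0.0186 0.0059 -0.0591	tip: 0.3857 -0.1075 1.0565	u: 5.8784 0.4330 0.0543
step 36	ang: -0.8658 0.1443 0.4381	θ̇: -0.0178 0.0060 -0.0562	tip: 0.3862 -0.1075 1.0565	u: 5.8803 0.4322 0.0561
step 37	ang: -0.8661 0.1444 0.4372	θ̇: -0.0170 0.0061 -0.0534	tip: 0.3865 -0.1074 1.0564	u: 5.8820 0.4313 0.0578
step 38	ang: -0.8663 0.1444 0.4365	θ̇: -0.0163 0.0062 -0.0507	tip: 0.3869 -0.1074 1.0564	u: 5.8834 0.4305 0.0593
step 39	ang: -0.8666 0.1445 0.4357	θ̇: -0.0156 0.0063 -0.0482	tip: 0.3873 -0.1073 1.0563	u: 5.8847 0.4298 0.0607
step 40	ang: -0.8668 0.1445 0.4350	θ̇: -0.0149 0.0064 -0.0458	tip: 0.3876 -0.1073 1.0563	u: 5.8858 0.4290 0.0621
step 41	ang: -0.8670 0.1446 0.4343	θ̇: -0.0142 0.0065 -0.0435	tip: 0.3879 -0.1072 1.0562	u: 5.8869 0.4283 0.0634
step 42	ang: -0.8672 0.1446 0.4337	θ̇: -0.0136 0.0066 -0.0414	tip: 0.3882 -0.1072 1.0562	u: 5.8878 0.4276 0.0646
step 43	ang: -0.8674 0.1447 0.4331	θ̇: -0.0129 0.0067 -0.0393	tip: 0.3885 -0.1072 1.0561	u: 5.8887 0.4270 0.0659
step 44	ang: -0.8676 0.1447 0.4325	θ̇: -0.0123 0.0068 -0.0375	tip: 0.3888 -0.1071 1.0561	u: 5.8895 0.4263 0.0671
step 45	ang: -0.8678 0.1448 0.4319	θ̇: -0.0117 0.0069 -0.0357	tip: 0.3890 -0.1071 1.0561	u: 5.8903 0.4257 0.0683
step 46	ang: -0.8679 0.1448 0.4314	θ̇: -0.0112 0.0070 -0.0341	tip: 0.3893 -0.1071 1.0560	u: 5.8911 0.4251 0.0695
step 47	ang: -0.8681 0.1449 0.4309	θ̇: -0.0106 0.0071 -0.0326	tip: 0.3895 -0.1070 1.0560	u: 5.8918 0.4245 0.0707
step 48	ang: -0.8682 0.1449 0.4304	θ̇: -0.0101 0.0071 -0.0313	tip: 0.3898 -0.1070 1.0560	u: 5.8924 0.4240 0.0719
step 49	ang: -0.8684 0.1449 0.4300	θ̇: -0.0096 0.0072 -0.0300	tip: 0.3900 -0.1070 1.0560	u: 5.8931 0.4234 0.0731
step 50	ang: -0.8685 0.1450 0.4295	θ̇: -0.0091 0.0073 -0.0288	tip: 0.3902 -0.1070 1.0559	u: 5.8937 0.4229 0.0744
step 51	ang: -0.8686 0.1450 0.4291	θ̇: -0.0086 0.0073 -0.0278	tip: 0.3904 -0.1069 1.0559


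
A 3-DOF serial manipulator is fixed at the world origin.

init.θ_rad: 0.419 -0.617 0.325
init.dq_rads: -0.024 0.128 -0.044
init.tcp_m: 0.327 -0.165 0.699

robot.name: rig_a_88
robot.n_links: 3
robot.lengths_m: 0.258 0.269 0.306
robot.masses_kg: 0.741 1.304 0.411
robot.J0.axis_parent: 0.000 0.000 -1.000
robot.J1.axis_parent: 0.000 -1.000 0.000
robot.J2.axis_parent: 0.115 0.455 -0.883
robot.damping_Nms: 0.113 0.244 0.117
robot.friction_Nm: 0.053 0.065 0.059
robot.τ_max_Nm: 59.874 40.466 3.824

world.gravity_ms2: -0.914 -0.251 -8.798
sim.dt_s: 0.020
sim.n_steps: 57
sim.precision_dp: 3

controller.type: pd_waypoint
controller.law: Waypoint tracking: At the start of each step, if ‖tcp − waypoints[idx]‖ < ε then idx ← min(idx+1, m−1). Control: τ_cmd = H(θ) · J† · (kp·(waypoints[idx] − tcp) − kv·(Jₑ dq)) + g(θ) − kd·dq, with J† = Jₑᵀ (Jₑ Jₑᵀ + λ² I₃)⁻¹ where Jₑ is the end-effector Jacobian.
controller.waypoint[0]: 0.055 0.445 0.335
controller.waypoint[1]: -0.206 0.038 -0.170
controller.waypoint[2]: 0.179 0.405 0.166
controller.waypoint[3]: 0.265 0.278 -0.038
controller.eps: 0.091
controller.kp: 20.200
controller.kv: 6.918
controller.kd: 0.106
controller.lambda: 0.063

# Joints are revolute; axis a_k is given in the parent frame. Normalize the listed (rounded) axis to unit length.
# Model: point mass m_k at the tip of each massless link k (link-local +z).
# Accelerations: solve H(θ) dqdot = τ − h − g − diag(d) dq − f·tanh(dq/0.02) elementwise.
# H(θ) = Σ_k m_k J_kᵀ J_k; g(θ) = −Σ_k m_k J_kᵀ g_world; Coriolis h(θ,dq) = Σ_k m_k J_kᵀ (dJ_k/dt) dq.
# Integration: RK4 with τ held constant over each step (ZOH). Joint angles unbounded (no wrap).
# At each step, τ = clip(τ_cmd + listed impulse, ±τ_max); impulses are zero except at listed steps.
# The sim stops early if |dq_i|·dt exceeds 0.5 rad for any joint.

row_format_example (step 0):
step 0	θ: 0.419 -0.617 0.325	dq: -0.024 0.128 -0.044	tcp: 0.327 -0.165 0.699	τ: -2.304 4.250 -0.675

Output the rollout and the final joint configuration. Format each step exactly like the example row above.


step 1	θ: 0.413 -0.613 0.328	dq: -0.524 0.282 0.176	tcp: 0.326 -0.163 0.701	τ: -1.984 4.062 -0.644
step 2	θ: 0.399 -0.606 0.330	dq: -0.913 0.374 0.081	tcp: 0.326 -0.157 0.703	τ: -1.706 3.826 -0.578
step 3	θ: 0.377 -0.598 0.330	dq: -1.267 0.462 0.159	tcp: 0.326 -0.149 0.706	τ: -1.475 3.619 -0.541
step 4	θ: 0.349 -0.589 0.331	dq: -1.561 0.511 0.113	tcp: 0.326 -0.138 0.709	τ: -1.275 3.407 -0.493
step 5	θ: 0.316 -0.578 0.331	dq: -1.817 0.536 0.066	tcp: 0.326 -0.126 0.713	τ: -1.104 3.206 -0.450
step 6	θ: 0.278 -0.568 0.330	dq: -2.040 0.540 0.023	tcp: 0.326 -0.112 0.716	τ: -0.958 3.019 -0.412
step 7	θ: 0.235 -0.557 0.329	dq: -2.235 0.526 -0.011	tcp: 0.325 -0.096 0.720	τ: -0.832 2.847 -0.379
step 8	θ: 0.189 -0.547 0.329	dq: -2.393 0.487 -0.101	tcp: 0.325 -0.080 0.723	τ: -0.724 2.685 -0.343
step 9	θ: 0.139 -0.538 0.328	dq: -2.527 0.436 -0.167	tcp: 0.324 -0.063 0.727	τ: -0.631 2.540 -0.313
step 10	θ: 0.087 -0.529 0.326	dq: -2.644 0.382 -0.150	tcp: 0.323 -0.046 0.730	τ: -0.553 2.421 -0.296
step 11	θ: 0.033 -0.522 0.325	dq: -2.731 0.318 -0.143	tcp: 0.321 -0.028 0.732	τ: -0.486 2.315 -0.280
step 12	θ: -0.022 -0.516 0.324	dq: -2.792 0.246 -0.129	tcp: 0.319 -0.011 0.734	τ: -0.429 2.226 -0.267
step 13	θ: -0.078 -0.512 0.322	dq: -2.824 0.166 -0.136	tcp: 0.317 0.007 0.735	τ: -0.381 2.151 -0.254
step 14	θ: -0.135 -0.509 0.321	dq: -2.832 0.083 -0.126	tcp: 0.315 0.025 0.736	τ: -0.340 2.093 -0.244
step 15	θ: -0.192 -0.508 0.320	dq: -2.813 -0.005 -0.148	tcp: 0.313 0.043 0.737	τ: -0.304 2.048 -0.233
step 16	θ: -0.248 -0.509 0.319	dq: -2.778 -0.082 -0.147	tcp: 0.310 0.061 0.737	τ: -0.273 2.006 -0.223
step 17	θ: -0.303 -0.511 0.318	dq: -2.728 -0.156 -0.133	tcp: 0.307 0.078 0.736	τ: -0.245 1.980 -0.218
step 18	θ: -0.358 -0.515 0.317	dq: -2.664 -0.229 -0.119	tcp: 0.304 0.095 0.735	τ: -0.220 1.972 -0.213
step 19	θ: -0.410 -0.520 0.317	dq: -2.589 -0.301 -0.103	tcp: 0.300 0.112 0.733	τ: -0.197 1.979 -0.211
step 20	θ: -0.462 -0.526 0.316	dq: -2.506 -0.369 -0.084	tcp: 0.297 0.129 0.731	τ: -0.175 2.002 -0.211
step 21	θ: -0.511 -0.534 0.317	dq: -2.417 -0.433 -0.064	tcp: 0.294 0.145 0.729	τ: -0.153 2.038 -0.212
step 22	θ: -0.559 -0.543 0.318	dq: -2.324 -0.493 -0.044	tcp: 0.290 0.161 0.726	τ: -0.132 2.086 -0.214
step 23	θ: -0.604 -0.553 0.319	dq: -2.229 -0.549 -0.024	tcp: 0.286 0.177 0.722	τ: -0.111 2.145 -0.218
step 24	θ: -0.648 -0.564 0.320	dq: -2.133 -0.600 -0.008	tcp: 0.283 0.192 0.718	τ: -0.090 2.212 -0.221
step 25	θ: -0.690 -0.577 0.321	dq: -2.038 -0.647 -0.000	tcp: 0.279 0.208 0.714	τ: -0.068 2.286 -0.225
step 26	θ: -0.730 -0.590 0.323	dq: -1.944 -0.688 0.009	tcp: 0.275 0.223 0.709	τ: -0.045 2.366 -0.229
step 27	θ: -0.768 -0.604 0.322	dq: -1.862 -0.716 0.082	tcp: 0.271 0.237 0.704	τ: -0.023 2.458 -0.242
step 28	θ: -0.804 -0.619 0.323	dq: -1.783 -0.739 0.158	tcp: 0.267 0.252 0.699	τ: -0.000 2.555 -0.256
step 29	θ: -0.839 -0.634 0.325	dq: -1.700 -0.765 0.166	tcp: 0.262 0.266 0.693	τ: 0.025 2.646 -0.262
step 30	θ: -0.872 -0.650 0.326	dq: -1.618 -0.788 0.162	tcp: 0.258 0.279 0.687	τ: 0.051 2.738 -0.266
step 31	θ: -0.903 -0.666 0.328	dq: -1.540 -0.807 0.155	tcp: 0.254 0.293 0.681	τ: 0.077 2.832 -0.271
step 32	θ: -0.933 -0.683 0.329	dq: -1.465 -0.823 0.148	tcp: 0.249 0.306 0.674	τ: 0.103 2.926 -0.275
step 33	θ: -0.961 -0.699 0.331	dq: -1.394 -0.835 0.141	tcp: 0.244 0.319 0.667	τ: 0.129 3.020 -0.280
step 34	θ: -0.988 -0.716 0.332	dq: -1.326 -0.843 0.135	tcp: 0.240 0.331 0.660	τ: 0.155 3.113 -0.285
step 35	θ: -1.014 -0.733 0.333	dq: -1.262 -0.847 0.130	tcp: 0.235 0.343 0.653	τ: 0.180 3.205 -0.290
step 36	θ: -1.039 -0.750 0.334	dq: -1.201 -0.848 0.126	tcp: 0.230 0.354 0.646	τ: 0.205 3.296 -0.295
step 37	θ: -1.062 -0.768 0.335	dq: -1.143 -0.847 0.122	tcp: 0.225 0.365 0.638	τ: 0.229 3.385 -0.300
step 38	θ: -1.084 -0.785 0.336	dq: -1.088 -0.842 0.121	tcp: 0.220 0.376 0.631	τ: 0.253 3.472 -0.306
step 39	θ: -1.105 -0.802 0.337	dq: -1.035 -0.835 0.118	tcp: 0.215 0.386 0.623	τ: 0.275 3.555 -0.311
step 40	θ: -1.125 -0.818 0.338	dq: -0.986 -0.826 0.119	tcp: 0.210 0.396 0.616	τ: 0.297 3.636 -0.316
step 41	θ: -1.144 -0.835 0.339	dq: -0.938 -0.815 0.116	tcp: 0.205 0.405 0.608	τ: 0.317 3.714 -0.321
step 42	θ: -1.162 -0.851 0.340	dq: -0.893 -0.801 0.118	tcp: 0.200 0.414 0.601	τ: 0.336 3.788 -0.326
step 43	θ: -1.180 -0.867 0.341	dq: -0.850 -0.787 0.115	tcp: 0.194 0.422 0.593	τ: 0.354 3.859 -0.331
step 44	θ: -1.196 -0.883 0.342	dq: -0.810 -0.770 0.119	tcp: 0.190 0.430 0.586	τ: 0.371 3.927 -0.335
step 45	θ: -1.212 -0.898 0.343	dq: -0.771 -0.753 0.116	tcp: 0.185 0.438 0.578	τ: 0.387 3.991 -0.339
step 46	θ: -1.227 -0.913 0.344	dq: -0.734 -0.734 0.120	tcp: 0.180 0.445 0.571	τ: 0.402 4.052 -0.344
step 47	θ: -1.241 -0.928 0.345	dq: -0.699 -0.715 0.117	tcp: 0.175 0.452 0.564	τ: 0.415 4.109 -0.347
step 48	θ: -1.254 -0.942 0.346	dq: -0.666 -0.694 0.124	tcp: 0.170 0.458 0.557	τ: 0.427 4.163 -0.352
step 49	θ: -1.267 -0.956 0.347	dq: -0.633 -0.675 0.119	tcp: 0.166 0.464 0.550	τ: 0.438 4.213 -0.355
step 50	θ: -1.280 -0.970 0.348	dq: -0.603 -0.652 0.128	tcp: 0.161 0.470 0.543	τ: 0.448 4.262 -0.359
step 51	θ: -1.291 -0.983 0.349	dq: -0.573 -0.632 0.119	tcp: 0.157 0.476 0.537	τ: 0.457 4.305 -0.361
step 52	θ: -1.302 -0.995 0.350	dq: -0.547 -0.609 0.136	tcp: 0.153 0.481 0.530	τ: 0.465 4.348 -0.365
step 53	θ: -1.313 -1.007 0.351	dq: -0.518 -0.589 0.118	tcp: 0.148 0.485 0.524	τ: 0.473 4.385 -0.366
step 54	θ: -1.323 -1.019 0.353	dq: -0.496 -0.564 0.147	tcp: 0.144 0.490 0.518	τ: 0.477 4.424 -0.372
step 55	θ: -1.332 -1.030 0.354	dq: -0.468 -0.547 0.111	tcp: 0.141 0.494 0.512	τ: 0.485 4.453 -0.369
step 56	θ: -1.341 -1.041 0.355	dq: -0.450 -0.520 0.165	tcp: 0.137 0.498 0.506	τ: 0.486 4.490 -0.378
step 57	θ: -1.350 -1.052 0.356	dq: -0.422 -0.507 0.097	tcp: 0.133 0.502 0.501
final θ (rad): -1.350 -1.052 0.356


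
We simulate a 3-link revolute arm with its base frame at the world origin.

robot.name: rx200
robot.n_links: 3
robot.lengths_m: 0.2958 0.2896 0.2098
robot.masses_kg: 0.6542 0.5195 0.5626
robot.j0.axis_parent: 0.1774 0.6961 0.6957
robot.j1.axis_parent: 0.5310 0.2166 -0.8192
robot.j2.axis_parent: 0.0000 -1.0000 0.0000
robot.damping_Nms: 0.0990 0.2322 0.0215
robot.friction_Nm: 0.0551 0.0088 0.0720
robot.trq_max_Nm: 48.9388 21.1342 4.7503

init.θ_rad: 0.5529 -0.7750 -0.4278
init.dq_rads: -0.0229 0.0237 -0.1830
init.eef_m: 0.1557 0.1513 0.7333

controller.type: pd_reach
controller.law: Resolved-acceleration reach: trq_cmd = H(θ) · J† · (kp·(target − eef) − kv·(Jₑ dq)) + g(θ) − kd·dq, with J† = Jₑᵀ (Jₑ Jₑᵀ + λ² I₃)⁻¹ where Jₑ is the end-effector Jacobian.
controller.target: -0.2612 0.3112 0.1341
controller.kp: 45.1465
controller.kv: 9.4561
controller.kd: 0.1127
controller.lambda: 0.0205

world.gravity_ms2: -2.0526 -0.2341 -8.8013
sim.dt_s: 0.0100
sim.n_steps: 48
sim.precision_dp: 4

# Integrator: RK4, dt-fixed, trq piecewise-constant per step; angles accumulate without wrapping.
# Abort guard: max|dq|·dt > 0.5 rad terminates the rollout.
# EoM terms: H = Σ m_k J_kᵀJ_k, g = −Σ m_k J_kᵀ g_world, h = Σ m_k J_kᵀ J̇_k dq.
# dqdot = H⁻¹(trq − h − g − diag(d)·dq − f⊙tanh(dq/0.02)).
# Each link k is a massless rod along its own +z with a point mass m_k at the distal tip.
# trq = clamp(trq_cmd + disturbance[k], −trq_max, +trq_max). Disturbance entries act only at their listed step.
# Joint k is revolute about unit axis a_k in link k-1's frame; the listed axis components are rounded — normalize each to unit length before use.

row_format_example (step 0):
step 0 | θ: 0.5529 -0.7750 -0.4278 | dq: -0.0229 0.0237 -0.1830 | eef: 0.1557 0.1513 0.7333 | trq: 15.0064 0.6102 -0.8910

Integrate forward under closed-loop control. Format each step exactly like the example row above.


step 1 | θ: 0.5678 -0.7946 -0.4275 | dq: 2.9578 -3.8739 0.1344 | eef: 0.1551 0.1522 0.7323 | trq: 14.1772 1.2180 -0.8394
step 2 | θ: 0.6095 -0.8487 -0.4281 | dq: 5.3343 -6.8720 -0.4098 | eef: 0.1535 0.1538 0.7294 | trq: 10.2479 0.8307 -0.7613
step 3 | θ: 0.6699 -0.9260 -0.4393 | dq: 6.6993 -8.5103 -1.9509 | eef: 0.1517 0.1553 0.7243 | trq: 4.7830 -0.1575 -0.6416
step 4 | θ: 0.7383 -1.0121 -0.4681 | dq: 6.9601 -8.6484 -3.8054 | eef: 0.1503 0.1563 0.7170 | trq: 0.7647 -0.9602 -0.5279
step 5 | θ: 0.8060 -1.0950 -0.5140 | dq: 6.5888 -7.9268 -5.3041 | eef: 0.1491 0.1570 0.7080 | trq: -1.6628 -1.4265 -0.4519
step 6 | θ: 0.8688 -1.1692 -0.5724 | dq: 5.9852 -6.9380 -6.3217 | eef: 0.1480 0.1578 0.6977 | trq: -3.1240 -1.6456 -0.3955
step 7 | θ: 0.9253 -1.2335 -0.6390 | dq: 5.3315 -5.9621 -6.9698 | eef: 0.1466 0.1586 0.6864 | trq: -4.0574 -1.7147 -0.3343
step 8 | θ: 0.9753 -1.2885 -0.7108 | dq: 4.6877 -5.0884 -7.3721 | eef: 0.1449 0.1597 0.6744 | trq: -4.6949 -1.7006 -0.2549
step 9 | θ: 1.0189 -1.3354 -0.7858 | dq: 4.0669 -4.3304 -7.6148 | eef: 0.1427 0.1611 0.6618 | trq: -5.1563 -1.6447 -0.1536
step 10 | θ: 1.0565 -1.3753 -0.8626 | dq: 3.4667 -3.6780 -7.7521 | eef: 0.1398 0.1626 0.6486 | trq: -5.5070 -1.5717 -0.0319
step 11 | θ: 1.0882 -1.4092 -0.9404 | dq: 2.8812 -3.1160 -7.8176 | eef: 0.1364 0.1643 0.6350 | trq: -5.7855 -1.4960 0.1062
step 12 | θ: 1.1141 -1.4378 -1.0186 | dq: 2.3039 -2.6298 -7.8321 | eef: 0.1325 0.1661 0.6211 | trq: -6.0173 -1.4257 0.2562
step 13 | θ: 1.1343 -1.4619 -1.0968 | dq: 1.7291 -2.2074 -7.8088 | eef: 0.1281 0.1680 0.6069 | trq: -6.2201 -1.3649 0.4134
step 14 | θ: 1.1486 -1.4821 -1.1746 | dq: 1.1522 -1.8388 -7.7558 | eef: 0.1232 0.1700 0.5925 | trq: -6.4073 -1.3155 0.5732
step 15 | θ: 1.1572 -1.4988 -1.2517 | dq: 0.5691 -1.5162 -7.6780 | eef: 0.1180 0.1720 0.5779 | trq: -6.5895 -1.2777 0.7316
step 16 | θ: 1.1600 -1.5125 -1.3279 | dq: -0.0217 -1.2341 -7.5785 | eef: 0.1125 0.1738 0.5633 | trq: -6.7765 -1.2508 0.8848
step 17 | θ: 1.1568 -1.5236 -1.4031 | dq: -0.6159 -0.9919 -7.4595 | eef: 0.1068 0.1755 0.5487 | trq: -6.9826 -1.2329 1.0296
step 18 | θ: 1.1476 -1.5324 -1.4770 | dq: -1.2249 -0.7789 -7.3194 | eef: 0.1010 0.1771 0.5342 | trq: -7.2022 -1.2231 1.1630
step 19 | θ: 1.1322 -1.5392 -1.5493 | dq: -1.8499 -0.5922 -7.1581 | eef: 0.0951 0.1783 0.5199 | trq: -7.4381 -1.2197 1.2821
step 20 | θ: 1.1105 -1.5443 -1.6200 | dq: -2.4919 -0.4293 -6.9759 | eef: 0.0891 0.1793 0.5060 | trq: -7.6913 -1.2205 1.3850
step 21 | θ: 1.0822 -1.5478 -1.6887 | dq: -3.1513 -0.2885 -6.7731 | eef: 0.0831 0.1799 0.4924 | trq: -7.9606 -1.2228 1.4698
step 22 | θ: 1.0473 -1.5501 -1.7553 | dq: -3.8285 -0.1683 -6.5506 | eef: 0.0770 0.1801 0.4795 | trq: -8.2413 -1.2238 1.5350
step 23 | θ: 1.0056 -1.5512 -1.8196 | dq: -4.5233 -0.0680 -6.3101 | eef: 0.0708 0.1800 0.4671 | trq: -8.5250 -1.2196 1.5797
step 24 | θ: 0.9568 -1.5515 -1.8814 | dq: -5.2349 0.0122 -6.0544 | eef: 0.0643 0.1795 0.4554 | trq: -8.7980 -1.2053 1.6034
step 25 | θ: 0.9008 -1.5510 -1.9407 | dq: -5.9613 0.0701 -5.7873 | eef: 0.0575 0.1788 0.4445 | trq: -9.0399 -1.1739 1.6060
step 26 | θ: 0.8374 -1.5501 -1.9972 | dq: -6.7004 0.1079 -5.5136 | eef: 0.0502 0.1778 0.4344 | trq: -9.2219 -1.1201 1.5879
step 27 | θ: 0.7667 -1.5489 -2.0510 | dq: -7.4476 0.1240 -5.2389 | eef: 0.0422 0.1767 0.4249 | trq: -9.3057 -1.0355 1.5500
step 28 | θ: 0.6885 -1.5477 -2.1020 | dq: -8.1946 0.1159 -4.9693 | eef: 0.0335 0.1757 0.4161 | trq: -9.2413 -0.9101 1.4935
step 29 | θ: 0.6028 -1.5466 -2.1504 | dq: -8.9291 0.0798 -4.7106 | eef: 0.0239 0.1749 0.4077 | trq: -8.9655 -0.7328 1.4202
step 30 | θ: 0.5100 -1.5461 -2.1963 | dq: -9.6331 0.0105 -4.4678 | eef: 0.0132 0.1745 0.3996 | trq: -8.4023 -0.4920 1.3319
step 31 | θ: 0.4104 -1.5465 -2.2399 | dq: -10.2826 -0.0953 -4.2439 | eef: 0.0016 0.1747 0.3915 | trq: -7.4682 -0.1787 1.2310
step 32 | θ: 0.3048 -1.5482 -2.2813 | dq: -10.8432 -0.2511 -4.0385 | eef: -0.0109 0.1757 0.3832 | trq: -6.0835 0.2154 1.1198
step 33 | θ: 0.1942 -1.5518 -2.3207 | dq: -11.2740 -0.4693 -3.8467 | eef: -0.0242 0.1777 0.3743 | trq: -4.1984 0.6886 1.0003
step 34 | θ: 0.0802 -1.5579 -2.3582 | dq: -11.5307 -0.7612 -3.6590 | eef: -0.0380 0.1807 0.3645 | trq: -1.8423 1.2227 0.8744
step 35 | θ: -0.0353 -1.5673 -2.3937 | dq: -11.5735 -1.1334 -3.4617 | eef: -0.0519 0.1848 0.3538 | trq: 0.8236 1.7779 0.7432
step 36 | θ: -0.1501 -1.5809 -2.4272 | dq: -11.3819 -1.5791 -3.2412 | eef: -0.0655 0.1899 0.3419 | trq: 3.5039 2.2975 0.6072
step 37 | θ: -0.2618 -1.5992 -2.4583 | dq: -10.9677 -2.0707 -2.9891 | eef: -0.0784 0.1959 0.3290 | trq: 5.8721 2.7264 0.4670
step 38 | θ: -0.3685 -1.6225 -2.4868 | dq: -10.3763 -2.5613 -2.7062 | eef: -0.0901 0.2026 0.3151 | trq: 7.7253 3.0330 0.3235
step 39 | θ: -0.4687 -1.6504 -2.5123 | dq: -9.6695 -2.9995 -2.4003 | eef: -0.1004 0.2096 0.3006 | trq: 9.0491 3.2156 0.1787
step 40 | θ: -0.5615 -1.6823 -2.5347 | dq: -8.9032 -3.3471 -2.0808 | eef: -0.1091 0.2168 0.2858 | trq: 9.9548 3.2912 0.0348
step 41 | θ: -0.6465 -1.7171 -2.5539 | dq: -8.1151 -3.5883 -1.7542 | eef: -0.1161 0.2240 0.2710 | trq: 10.5894 3.2826 -0.1055
step 42 | θ: -0.7237 -1.7538 -2.5698 | dq: -7.3232 -3.7275 -1.4224 | eef: -0.1216 0.2308 0.2565 | trq: 11.0908 3.2117 -0.2398
step 43 | θ: -0.7929 -1.7915 -2.5824 | dq: -6.5305 -3.7821 -1.0819 | eef: -0.1257 0.2373 0.2426 | trq: 11.5812 3.0958 -0.3664
step 44 | θ: -0.8542 -1.8294 -2.5914 | dq: -5.7288 -3.7760 -0.7243 | eef: -0.1285 0.2433 0.2295 | trq: 12.1703 2.9480 -0.4849
step 45 | θ: -0.9073 -1.8671 -2.5968 | dq: -4.9017 -3.7347 -0.3354 | eef: -0.1302 0.2488 0.2173 | trq: 12.9412 2.7772 -0.5955
step 46 | θ: -0.9519 -1.9042 -2.5980 | dq: -4.0298 -3.6794 0.0917 | eef: -0.1312 0.2538 0.2061 | trq: 13.8949 2.5899 -0.6960
step 47 | θ: -0.9875 -1.9408 -2.5949 | dq: -3.1019 -3.6196 0.5311 | eef: -0.1316 0.2583 0.1960 | trq: 14.8113 2.3943 -0.7733
step 48 | θ: -1.0136 -1.9768 -2.5870 | dq: -2.1127 -3.5592 1.0440 | eef: -0.1317 0.2622 0.1870


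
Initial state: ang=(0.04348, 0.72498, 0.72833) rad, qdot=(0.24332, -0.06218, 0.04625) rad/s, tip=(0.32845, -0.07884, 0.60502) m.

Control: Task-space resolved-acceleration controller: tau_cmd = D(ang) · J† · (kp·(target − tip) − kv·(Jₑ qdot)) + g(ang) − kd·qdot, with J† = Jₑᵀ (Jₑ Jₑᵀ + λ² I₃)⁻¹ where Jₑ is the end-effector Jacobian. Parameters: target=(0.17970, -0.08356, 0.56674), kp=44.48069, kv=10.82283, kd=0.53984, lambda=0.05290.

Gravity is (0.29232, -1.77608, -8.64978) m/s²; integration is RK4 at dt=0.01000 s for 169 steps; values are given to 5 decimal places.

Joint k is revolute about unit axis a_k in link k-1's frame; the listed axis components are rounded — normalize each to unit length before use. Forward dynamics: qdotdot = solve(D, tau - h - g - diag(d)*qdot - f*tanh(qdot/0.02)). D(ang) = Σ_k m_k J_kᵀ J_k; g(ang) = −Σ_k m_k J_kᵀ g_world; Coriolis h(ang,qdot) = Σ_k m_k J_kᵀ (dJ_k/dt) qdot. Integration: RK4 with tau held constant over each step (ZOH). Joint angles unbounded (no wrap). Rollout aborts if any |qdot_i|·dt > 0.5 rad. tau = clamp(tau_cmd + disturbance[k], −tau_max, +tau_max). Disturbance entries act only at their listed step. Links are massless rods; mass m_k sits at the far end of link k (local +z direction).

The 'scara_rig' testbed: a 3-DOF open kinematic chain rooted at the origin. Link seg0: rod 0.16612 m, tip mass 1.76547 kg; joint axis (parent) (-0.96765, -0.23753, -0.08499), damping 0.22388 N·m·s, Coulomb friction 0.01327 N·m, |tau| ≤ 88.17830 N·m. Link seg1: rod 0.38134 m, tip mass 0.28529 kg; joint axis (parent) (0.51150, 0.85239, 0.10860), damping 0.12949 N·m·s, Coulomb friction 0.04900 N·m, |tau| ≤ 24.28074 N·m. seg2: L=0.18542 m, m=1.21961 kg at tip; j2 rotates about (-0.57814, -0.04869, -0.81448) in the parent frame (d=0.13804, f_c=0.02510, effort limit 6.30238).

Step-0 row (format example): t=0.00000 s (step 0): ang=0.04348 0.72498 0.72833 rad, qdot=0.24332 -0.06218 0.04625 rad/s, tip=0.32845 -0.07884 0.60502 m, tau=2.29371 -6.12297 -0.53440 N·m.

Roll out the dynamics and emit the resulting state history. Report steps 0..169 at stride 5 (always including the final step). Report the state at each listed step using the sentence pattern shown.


t=0.05000 s (step 5): ang=0.04625 0.71127 0.73207 rad, qdot=-0.08065 -0.42657 0.03341 rad/s, tip=0.32286 -0.07415 0.60974 m, tau=2.83579 -5.13097 -0.35760 N·m.
t=0.10000 s (step 10): ang=0.03823 0.68598 0.73269 rad, qdot=-0.22461 -0.56335 0.01426 rad/s, tip=0.31427 -0.07346 0.61650 m, tau=3.18846 -4.59316 -0.24656 N·m.
t=0.15000 s (step 15): ang=0.02547 0.65691 0.73261 rad, qdot=-0.28026 -0.59108 0.00670 rad/s, tip=0.30476 -0.07480 0.62355 m, tau=3.43878 -4.29157 -0.17983 N·m.
t=0.20000 s (step 20): ang=0.01112 0.62788 0.73247 rad, qdot=-0.29256 -0.56792 0.00930 rad/s, tip=0.29535 -0.07713 0.63010 m, tau=3.62766 -4.11523 -0.14001 N·m.
t=0.25000 s (step 25): ang=-0.00324 0.60064 0.73254 rad, qdot=-0.28395 -0.52289 0.01652 rad/s, tip=0.28653 -0.07990 0.63588 m, tau=3.77737 -4.00681 -0.11511 N·m.
t=0.30000 s (step 30): ang=-0.01690 0.57588 0.73296 rad, qdot=-0.26551 -0.47032 0.02324 rad/s, tip=0.27852 -0.08280 0.64084 m, tau=3.90018 -3.93614 -0.09746 N·m.
t=0.35000 s (step 35): ang=-0.02954 0.55376 0.73377 rad, qdot=-0.24197 -0.41653 0.02153 rad/s, tip=0.27137 -0.08566 0.64502 m, tau=4.00340 -3.88724 -0.07993 N·m.
t=0.40000 s (step 40): ang=-0.04106 0.53419 0.73500 rad, qdot=-0.21961 -0.36749 0.03007 rad/s, tip=0.26505 -0.08839 0.64852 m, tau=4.08949 -3.84963 -0.07182 N·m.
t=0.45000 s (step 45): ang=-0.05150 0.51695 0.73673 rad, qdot=-0.19849 -0.32336 0.04030 rad/s, tip=0.25950 -0.09093 0.65145 m, tau=4.16255 -3.81950 -0.06738 N·m.
t=0.50000 s (step 50): ang=-0.06093 0.50178 0.73898 rad, qdot=-0.17907 -0.28434 0.05086 rad/s, tip=0.25466 -0.09326 0.65388 m, tau=4.22491 -3.79422 -0.06530 N·m.
t=0.55000 s (step 55): ang=-0.06943 0.48844 0.74175 rad, qdot=-0.16149 -0.25018 0.06090 rad/s, tip=0.25043 -0.09539 0.65590 m, tau=4.27837 -3.77227 -0.06474 N·m.
t=0.60000 s (step 60): ang=-0.07709 0.47670 0.74501 rad, qdot=-0.14573 -0.22046 0.07010 rad/s, tip=0.24675 -0.09731 0.65758 m, tau=4.32440 -3.75275 -0.06521 N·m.
t=0.65000 s (step 65): ang=-0.08402 0.46634 0.74870 rad, qdot=-0.13171 -0.19473 0.07841 rad/s, tip=0.24354 -0.09903 0.65898 m, tau=4.36417 -3.73508 -0.06646 N·m.
t=0.70000 s (step 70): ang=-0.09028 0.45718 0.75279 rad, qdot=-0.11933 -0.17252 0.08589 rad/s, tip=0.24075 -0.10057 0.66013 m, tau=4.39866 -3.71893 -0.06834 N·m.
t=0.75000 s (step 75): ang=-0.09597 0.44905 0.75723 rad, qdot=-0.10842 -0.15338 0.09262 rad/s, tip=0.23831 -0.10194 0.66109 m, tau=4.42871 -3.70405 -0.07075 N·m.
t=0.80000 s (step 80): ang=-0.10114 0.44180 0.76200 rad, qdot=-0.09886 -0.13690 0.09868 rad/s, tip=0.23617 -0.10315 0.66188 m, tau=4.45500 -3.69027 -0.07360 N·m.
t=0.85000 s (step 85): ang=-0.10586 0.43533 0.76705 rad, qdot=-0.09050 -0.12274 0.10415 rad/s, tip=0.23431 -0.10423 0.66253 m, tau=4.47812 -3.67747 -0.07685 N·m.
t=0.90000 s (step 90): ang=-0.11020 0.42950 0.77236 rad, qdot=-0.08321 -0.11057 0.10911 rad/s, tip=0.23267 -0.10518 0.66307 m, tau=4.49857 -3.66552 -0.08043 N·m.
t=0.95000 s (step 95): ang=-0.11419 0.42425 0.77791 rad, qdot=-0.07686 -0.10013 0.11361 rad/s, tip=0.23123 -0.10602 0.66351 m, tau=4.51675 -3.65435 -0.08431 N·m.
t=1.00000 s (step 100): ang=-0.11789 0.41947 0.78368 rad, qdot=-0.07134 -0.09117 0.11771 rad/s, tip=0.22996 -0.10675 0.66386 m, tau=4.53302 -3.64385 -0.08845 N·m.
t=1.05000 s (step 105): ang=-0.12133 0.41512 0.78964 rad, qdot=-0.06655 -0.08348 0.12147 rad/s, tip=0.22883 -0.10740 0.66414 m, tau=4.54766 -3.63396 -0.09282 N·m.
t=1.10000 s (step 110): ang=-0.12455 0.41111 0.79579 rad, qdot=-0.06240 -0.07690 0.12492 rad/s, tip=0.22783 -0.10798 0.66436 m, tau=4.56093 -3.62459 -0.09741 N·m.
t=1.15000 s (step 115): ang=-0.12757 0.40742 0.80209 rad, qdot=-0.05881 -0.07128 0.12811 rad/s, tip=0.22694 -0.10848 0.66453 m, tau=4.57302 -3.61569 -0.10219 N·m.
t=1.20000 s (step 120): ang=-0.13043 0.40398 0.80856 rad, qdot=-0.05571 -0.06647 0.13107 rad/s, tip=0.22615 -0.10892 0.66466 m, tau=4.58411 -3.60718 -0.10714 N·m.
t=1.25000 s (step 125): ang=-0.13315 0.40076 0.81516 rad, qdot=-0.05303 -0.06238 0.13382 rad/s, tip=0.22543 -0.10931 0.66474 m, tau=4.59435 -3.59901 -0.11224 N·m.
t=1.30000 s (step 130): ang=-0.13573 0.39774 0.82190 rad, qdot=-0.05072 -0.05890 0.13639 rad/s, tip=0.22478 -0.10965 0.66479 m, tau=4.60385 -3.59113 -0.11749 N·m.
t=1.35000 s (step 135): ang=-0.13822 0.39487 0.82876 rad, qdot=-0.04874 -0.05594 0.13880 rad/s, tip=0.22420 -0.10994 0.66482 m, tau=4.61272 -3.58350 -0.12286 N·m.
t=1.40000 s (step 140): ang=-0.14061 0.39214 0.83574 rad, qdot=-0.04702 -0.05345 0.14107 rad/s, tip=0.22366 -0.11020 0.66481 m, tau=4.62103 -3.57607 -0.12836 N·m.
t=1.45000 s (step 145): ang=-0.14292 0.38953 0.84283 rad, qdot=-0.04555 -0.05134 0.14322 rad/s, tip=0.22317 -0.11043 0.66479 m, tau=4.62887 -3.56881 -0.13396 N·m.
t=1.50000 s (step 150): ang=-0.14516 0.38701 0.85003 rad, qdot=-0.04428 -0.04957 0.14524 rad/s, tip=0.22272 -0.11063 0.66474 m, tau=4.63629 -3.56170 -0.13967 N·m.
t=1.55000 s (step 155): ang=-0.14734 0.38457 0.85732 rad, qdot=-0.04318 -0.04809 0.14717 rad/s, tip=0.22229 -0.11080 0.66468 m, tau=4.64334 -3.55471 -0.14548 N·m.
t=1.60000 s (step 160): ang=-0.14947 0.38220 0.86471 rad, qdot=-0.04224 -0.04686 0.14900 rad/s, tip=0.22190 -0.11095 0.66460 m, tau=4.65006 -3.54782 -0.15137 N·m.
t=1.65000 s (step 165): ang=-0.15156 0.37989 0.87219 rad, qdot=-0.04141 -0.04584 0.15075 rad/s, tip=0.22153 -0.11107 0.66451 m, tau=4.65649 -3.54102 -0.15735 N·m.
t=1.69000 s (step 169): ang=-0.15320 0.37807 0.87823 rad, qdot=-0.04083 -0.04515 0.15209 rad/s, tip=0.22125 -0.11116 0.66443 m.


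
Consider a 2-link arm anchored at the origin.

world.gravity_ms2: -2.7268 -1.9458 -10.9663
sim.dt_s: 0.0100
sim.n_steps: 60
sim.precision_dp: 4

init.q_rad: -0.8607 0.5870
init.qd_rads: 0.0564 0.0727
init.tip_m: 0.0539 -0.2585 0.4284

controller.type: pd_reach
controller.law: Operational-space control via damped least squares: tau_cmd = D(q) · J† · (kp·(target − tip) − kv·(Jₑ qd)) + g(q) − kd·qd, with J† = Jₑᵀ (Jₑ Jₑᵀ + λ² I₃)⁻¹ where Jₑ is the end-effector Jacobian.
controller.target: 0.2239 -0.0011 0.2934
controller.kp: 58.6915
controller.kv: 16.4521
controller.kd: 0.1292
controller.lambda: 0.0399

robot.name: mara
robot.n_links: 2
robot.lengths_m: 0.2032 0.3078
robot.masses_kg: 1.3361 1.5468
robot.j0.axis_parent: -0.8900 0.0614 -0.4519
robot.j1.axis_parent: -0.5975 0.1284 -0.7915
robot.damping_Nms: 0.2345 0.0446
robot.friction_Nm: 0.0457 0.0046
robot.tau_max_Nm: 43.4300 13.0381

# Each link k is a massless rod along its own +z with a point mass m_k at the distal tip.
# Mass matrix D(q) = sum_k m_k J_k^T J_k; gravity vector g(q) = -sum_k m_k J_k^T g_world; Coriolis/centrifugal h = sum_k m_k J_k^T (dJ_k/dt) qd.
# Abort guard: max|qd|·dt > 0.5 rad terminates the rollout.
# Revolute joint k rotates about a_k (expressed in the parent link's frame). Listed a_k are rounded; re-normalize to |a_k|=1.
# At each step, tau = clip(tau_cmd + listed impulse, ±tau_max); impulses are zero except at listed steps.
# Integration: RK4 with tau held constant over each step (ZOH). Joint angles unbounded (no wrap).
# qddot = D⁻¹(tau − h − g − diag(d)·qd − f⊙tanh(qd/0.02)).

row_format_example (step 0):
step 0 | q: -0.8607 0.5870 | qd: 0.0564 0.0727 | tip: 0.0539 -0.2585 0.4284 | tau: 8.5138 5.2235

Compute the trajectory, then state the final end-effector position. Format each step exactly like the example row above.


step 1 | q: -0.8621 0.5948 | qd: -0.3362 1.4681 | tip: 0.0544 -0.2577 0.4286 | tau: 8.1364 4.5388
step 2 | q: -0.8669 0.6146 | qd: -0.6078 2.4850 | tip: 0.0559 -0.2561 0.4288 | tau: 7.8205 4.0094
step 3 | q: -0.8739 0.6431 | qd: -0.7839 3.2079 | tip: 0.0581 -0.2537 0.4290 | tau: 7.5545 3.5893
step 4 | q: -0.8822 0.6778 | qd: -0.8875 3.7090 | tip: 0.0608 -0.2508 0.4292 | tau: 7.3252 3.2452
step 5 | q: -0.8914 0.7166 | qd: -0.9377 4.0467 | tip: 0.0640 -0.2475 0.4293 | tau: 7.1219 2.9534
step 6 | q: -0.9008 0.7581 | qd: -0.9492 4.2653 | tip: 0.0676 -0.2438 0.4293 | tau: 6.9371 2.6979
step 7 | q: -0.9102 0.8014 | qd: -0.9331 4.3975 | tip: 0.0714 -0.2398 0.4293 | tau: 6.7654 2.4676
step 8 | q: -0.9194 0.8458 | qd: -0.8975 4.4669 | tip: 0.0755 -0.2356 0.4292 | tau: 6.6037 2.2553
step 9 | q: -0.9281 0.8905 | qd: -0.8483 4.4904 | tip: 0.0797 -0.2311 0.4290 | tau: 6.4498 2.0562
step 10 | q: -0.9363 0.9354 | qd: -0.7897 4.4804 | tip: 0.0841 -0.2265 0.4287 | tau: 6.3025 1.8670
step 11 | q: -0.9439 0.9800 | qd: -0.7247 4.4455 | tip: 0.0886 -0.2218 0.4283 | tau: 6.1609 1.6859
step 12 | q: -0.9508 1.0241 | qd: -0.6557 4.3924 | tip: 0.0931 -0.2169 0.4277 | tau: 6.0247 1.5115
step 13 | q: -0.9570 1.0677 | qd: -0.5842 4.3255 | tip: 0.0977 -0.2120 0.4271 | tau: 5.8935 1.3430
step 14 | q: -0.9625 1.1105 | qd: -0.5116 4.2486 | tip: 0.1024 -0.2069 0.4264 | tau: 5.7670 1.1800
step 15 | q: -0.9672 1.1526 | qd: -0.4386 4.1641 | tip: 0.1070 -0.2019 0.4256 | tau: 5.6452 1.0223
step 16 | q: -0.9712 1.1938 | qd: -0.3661 4.0741 | tip: 0.1116 -0.1968 0.4247 | tau: 5.5279 0.8696
step 17 | q: -0.9745 1.2340 | qd: -0.2945 3.9802 | tip: 0.1162 -0.1918 0.4237 | tau: 5.4149 0.7219
step 18 | q: -0.9771 1.2733 | qd: -0.2242 3.8835 | tip: 0.1208 -0.1867 0.4227 | tau: 5.3062 0.5793
step 19 | q: -0.9790 1.3116 | qd: -0.1557 3.7850 | tip: 0.1253 -0.1817 0.4215 | tau: 5.2015 0.4416
step 20 | q: -0.9802 1.3490 | qd: -0.0891 3.6854 | tip: 0.1297 -0.1767 0.4203 | tau: 5.1008 0.3089
step 21 | q: -0.9808 1.3853 | qd: -0.0246 3.5853 | tip: 0.1341 -0.1717 0.4190 | tau: 5.0041 0.1812
step 22 | q: -0.9807 1.4206 | qd: 0.0347 3.4877 | tip: 0.1384 -0.1668 0.4176 | tau: 4.9201 0.0582
step 23 | q: -0.9801 1.4550 | qd: 0.0902 3.3914 | tip: 0.1427 -0.1620 0.4162 | tau: 4.8441 -0.0602
step 24 | q: -0.9789 1.4884 | qd: 0.1440 3.2949 | tip: 0.1468 -0.1573 0.4147 | tau: 4.7694 -0.1736
step 25 | q: -0.9772 1.5209 | qd: 0.1958 3.1986 | tip: 0.1509 -0.1526 0.4131 | tau: 4.6960 -0.2823
step 26 | q: -0.9750 1.5524 | qd: 0.2456 3.1030 | tip: 0.1548 -0.1481 0.4115 | tau: 4.6242 -0.3861
step 27 | q: -0.9723 1.5829 | qd: 0.2932 3.0082 | tip: 0.1587 -0.1436 0.4099 | tau: 4.5539 -0.4853
step 28 | q: -0.9692 1.6125 | qd: 0.3385 2.9146 | tip: 0.1625 -0.1393 0.4082 | tau: 4.4854 -0.5799
step 29 | q: -0.9656 1.6412 | qd: 0.3815 2.8223 | tip: 0.1661 -0.1350 0.4065 | tau: 4.4185 -0.6700
step 30 | q: -0.9615 1.6689 | qd: 0.4220 2.7316 | tip: 0.1697 -0.1309 0.4048 | tau: 4.3534 -0.7557
step 31 | q: -0.9571 1.6958 | qd: 0.4601 2.6425 | tip: 0.1731 -0.1269 0.4031 | tau: 4.2901 -0.8371
step 32 | q: -0.9524 1.7218 | qd: 0.4958 2.5551 | tip: 0.1765 -0.1230 0.4014 | tau: 4.2284 -0.9144
step 33 | q: -0.9472 1.7469 | qd: 0.5291 2.4695 | tip: 0.1798 -0.1192 0.3996 | tau: 4.1684 -0.9877
step 34 | q: -0.9418 1.7711 | qd: 0.5600 2.3858 | tip: 0.1829 -0.1155 0.3979 | tau: 4.1100 -1.0572
step 35 | q: -0.9360 1.7946 | qd: 0.5885 2.3041 | tip: 0.1859 -0.1119 0.3962 | tau: 4.0532 -1.1229
step 36 | q: -0.9300 1.8172 | qd: 0.6146 2.2243 | tip: 0.1889 -0.1084 0.3944 | tau: 3.9979 -1.1849
step 37 | q: -0.9238 1.8390 | qd: 0.6385 2.1466 | tip: 0.1917 -0.1050 0.3927 | tau: 3.9441 -1.2436
step 38 | q: -0.9173 1.8601 | qd: 0.6601 2.0708 | tip: 0.1945 -0.1018 0.3910 | tau: 3.8917 -1.2989
step 39 | q: -0.9106 1.8804 | qd: 0.6796 1.9971 | tip: 0.1971 -0.0986 0.3893 | tau: 3.8406 -1.3510
step 40 | q: -0.9037 1.9001 | qd: 0.6970 1.9255 | tip: 0.1997 -0.0956 0.3877 | tau: 3.7908 -1.4001
step 41 | q: -0.8966 1.9189 | qd: 0.7123 1.8558 | tip: 0.2021 -0.0926 0.3860 | tau: 3.7423 -1.4463
step 42 | q: -0.8895 1.9372 | qd: 0.7257 1.7882 | tip: 0.2045 -0.0898 0.3844 | tau: 3.6950 -1.4898
step 43 | q: -0.8821 1.9547 | qd: 0.7373 1.7227 | tip: 0.2068 -0.0870 0.3829 | tau: 3.6487 -1.5306
step 44 | q: -0.8747 1.9716 | qd: 0.7470 1.6591 | tip: 0.2090 -0.0843 0.3813 | tau: 3.6036 -1.5689
step 45 | q: -0.8672 1.9879 | qd: 0.7551 1.5975 | tip: 0.2111 -0.0818 0.3798 | tau: 3.5595 -1.6048
step 46 | q: -0.8596 2.0036 | qd: 0.7615 1.5379 | tip: 0.2131 -0.0793 0.3783 | tau: 3.5165 -1.6384
step 47 | q: -0.8520 2.0186 | qd: 0.7664 1.4802 | tip: 0.2151 -0.0769 0.3768 | tau: 3.4744 -1.6699
step 48 | q: -0.8443 2.0332 | qd: 0.7698 1.4244 | tip: 0.2169 -0.0746 0.3754 | tau: 3.4332 -1.6993
step 49 | q: -0.8366 2.0471 | qd: 0.7719 1.3705 | tip: 0.2187 -0.0723 0.3740 | tau: 3.3929 -1.7269
step 50 | q: -0.8289 2.0606 | qd: 0.7727 1.3185 | tip: 0.2205 -0.0702 0.3727 | tau: 3.3535 -1.7526
step 51 | q: -0.8212 2.0735 | qd: 0.7722 1.2683 | tip: 0.2221 -0.0681 0.3714 | tau: 3.3150 -1.7766
step 52 | q: -0.8134 2.0859 | qd: 0.7707 1.2198 | tip: 0.2237 -0.0661 0.3701 | tau: 3.2772 -1.7989
step 53 | q: -0.8058 2.0979 | qd: 0.7681 1.1731 | tip: 0.2252 -0.0641 0.3688 | tau: 3.2403 -1.8198
step 54 | q: -0.7981 2.1094 | qd: 0.7645 1.1280 | tip: 0.2267 -0.0623 0.3676 | tau: 3.2041 -1.8392
step 55 | q: -0.7905 2.1204 | qd: 0.7600 1.0846 | tip: 0.2281 -0.0605 0.3665 | tau: 3.1687 -1.8573
step 56 | q: -0.7829 2.1311 | qd: 0.7547 1.0429 | tip: 0.2295 -0.0587 0.3653 | tau: 3.1340 -1.8741
step 57 | q: -0.7754 2.1413 | qd: 0.7487 1.0027 | tip: 0.2308 -0.0570 0.3642 | tau: 3.1001 -1.8897
step 58 | q: -0.7679 2.1511 | qd: 0.7419 0.9640 | tip: 0.2320 -0.0554 0.3631 | tau: 3.0668 -1.9041
step 59 | q: -0.7606 2.1606 | qd: 0.7345 0.9268 | tip: 0.2332 -0.0538 0.3621 | tau: 3.0343 -1.9176
step 60 | q: -0.7533 2.1697 | qd: 0.7265 0.8910 | tip: 0.2344 -0.0523 0.3611
final tip position (m): 0.2344 -0.0523 0.3611
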